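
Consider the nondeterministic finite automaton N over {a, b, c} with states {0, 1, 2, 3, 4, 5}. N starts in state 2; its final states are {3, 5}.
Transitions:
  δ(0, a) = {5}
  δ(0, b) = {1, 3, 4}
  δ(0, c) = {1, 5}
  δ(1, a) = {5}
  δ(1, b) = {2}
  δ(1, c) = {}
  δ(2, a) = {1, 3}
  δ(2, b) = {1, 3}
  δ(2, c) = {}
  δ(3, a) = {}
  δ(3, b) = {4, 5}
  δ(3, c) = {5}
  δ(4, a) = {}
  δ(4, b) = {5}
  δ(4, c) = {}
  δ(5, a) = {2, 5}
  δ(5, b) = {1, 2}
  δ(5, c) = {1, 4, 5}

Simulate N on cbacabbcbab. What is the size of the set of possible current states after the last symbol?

0

Start: {2}
read c: {}
The reachable set is empty and stays empty for the remaining 10 symbols.
Final reachable set {} has 0 states.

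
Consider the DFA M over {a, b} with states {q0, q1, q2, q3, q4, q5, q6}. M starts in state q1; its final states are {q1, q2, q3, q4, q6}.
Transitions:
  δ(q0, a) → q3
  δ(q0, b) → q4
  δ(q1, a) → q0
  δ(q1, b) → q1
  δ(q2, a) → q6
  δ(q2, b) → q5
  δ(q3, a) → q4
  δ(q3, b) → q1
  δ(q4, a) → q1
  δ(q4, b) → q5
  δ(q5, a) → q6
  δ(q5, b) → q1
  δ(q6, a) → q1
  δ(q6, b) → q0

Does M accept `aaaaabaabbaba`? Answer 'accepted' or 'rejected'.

accepted

q1 --a--> q0
q0 --a--> q3
q3 --a--> q4
q4 --a--> q1
q1 --a--> q0
q0 --b--> q4
q4 --a--> q1
q1 --a--> q0
q0 --b--> q4
q4 --b--> q5
q5 --a--> q6
q6 --b--> q0
q0 --a--> q3
End in state q3, which is an accepting state.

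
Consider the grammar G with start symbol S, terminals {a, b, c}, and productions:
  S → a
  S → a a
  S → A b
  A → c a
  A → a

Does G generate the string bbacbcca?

no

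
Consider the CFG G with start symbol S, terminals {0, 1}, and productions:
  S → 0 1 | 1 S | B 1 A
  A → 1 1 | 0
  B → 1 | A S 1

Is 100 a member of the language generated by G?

no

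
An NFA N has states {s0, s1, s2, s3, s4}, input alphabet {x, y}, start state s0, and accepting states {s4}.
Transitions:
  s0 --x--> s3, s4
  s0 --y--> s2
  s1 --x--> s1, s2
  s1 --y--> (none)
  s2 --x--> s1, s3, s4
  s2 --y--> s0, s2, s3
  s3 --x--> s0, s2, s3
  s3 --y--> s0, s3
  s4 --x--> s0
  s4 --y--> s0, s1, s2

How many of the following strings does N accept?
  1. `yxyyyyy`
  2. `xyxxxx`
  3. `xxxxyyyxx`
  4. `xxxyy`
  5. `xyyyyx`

`yxyyyyy`: rejected
`xyxxxx`: accepted
`xxxxyyyxx`: accepted
`xxxyy`: rejected
`xyyyyx`: accepted

3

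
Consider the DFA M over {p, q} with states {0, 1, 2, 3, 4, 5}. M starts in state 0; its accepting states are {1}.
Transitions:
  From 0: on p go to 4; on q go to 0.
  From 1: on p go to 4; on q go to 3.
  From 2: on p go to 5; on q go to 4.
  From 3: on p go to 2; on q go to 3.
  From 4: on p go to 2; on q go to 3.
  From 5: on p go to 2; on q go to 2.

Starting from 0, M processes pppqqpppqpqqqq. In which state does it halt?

0 --p--> 4
4 --p--> 2
2 --p--> 5
5 --q--> 2
2 --q--> 4
4 --p--> 2
2 --p--> 5
5 --p--> 2
2 --q--> 4
4 --p--> 2
2 --q--> 4
4 --q--> 3
3 --q--> 3
3 --q--> 3

3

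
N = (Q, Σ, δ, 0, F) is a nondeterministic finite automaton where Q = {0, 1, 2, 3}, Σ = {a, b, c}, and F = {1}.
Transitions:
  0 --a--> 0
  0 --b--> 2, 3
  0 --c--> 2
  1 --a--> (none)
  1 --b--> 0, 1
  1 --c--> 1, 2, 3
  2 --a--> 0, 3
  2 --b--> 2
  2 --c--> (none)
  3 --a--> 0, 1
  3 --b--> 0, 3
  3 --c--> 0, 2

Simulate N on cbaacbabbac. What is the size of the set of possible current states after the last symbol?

4

Start: {0}
read c: {2}
read b: {2}
read a: {0, 3}
read a: {0, 1}
read c: {1, 2, 3}
read b: {0, 1, 2, 3}
read a: {0, 1, 3}
read b: {0, 1, 2, 3}
read b: {0, 1, 2, 3}
read a: {0, 1, 3}
read c: {0, 1, 2, 3}
Final reachable set {0, 1, 2, 3} has 4 states.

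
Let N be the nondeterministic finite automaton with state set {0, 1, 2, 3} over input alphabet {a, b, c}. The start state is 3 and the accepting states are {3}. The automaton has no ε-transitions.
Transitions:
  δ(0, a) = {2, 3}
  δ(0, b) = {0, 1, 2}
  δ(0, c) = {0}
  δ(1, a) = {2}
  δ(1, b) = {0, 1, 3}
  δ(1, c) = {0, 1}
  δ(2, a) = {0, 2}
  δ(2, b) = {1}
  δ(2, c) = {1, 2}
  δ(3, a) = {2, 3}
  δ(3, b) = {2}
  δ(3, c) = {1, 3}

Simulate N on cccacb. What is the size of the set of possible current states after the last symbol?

4

Start: {3}
read c: {1, 3}
read c: {0, 1, 3}
read c: {0, 1, 3}
read a: {2, 3}
read c: {1, 2, 3}
read b: {0, 1, 2, 3}
Final reachable set {0, 1, 2, 3} has 4 states.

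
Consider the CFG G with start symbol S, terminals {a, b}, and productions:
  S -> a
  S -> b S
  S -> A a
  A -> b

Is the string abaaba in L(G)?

no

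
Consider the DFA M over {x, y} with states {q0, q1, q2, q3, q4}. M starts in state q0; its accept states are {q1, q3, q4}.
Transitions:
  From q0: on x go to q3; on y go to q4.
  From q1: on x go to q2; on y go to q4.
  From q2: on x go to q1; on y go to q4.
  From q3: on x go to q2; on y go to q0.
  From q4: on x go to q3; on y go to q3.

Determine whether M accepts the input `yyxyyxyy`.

accepted

q0 --y--> q4
q4 --y--> q3
q3 --x--> q2
q2 --y--> q4
q4 --y--> q3
q3 --x--> q2
q2 --y--> q4
q4 --y--> q3
End in state q3, which is an accepting state.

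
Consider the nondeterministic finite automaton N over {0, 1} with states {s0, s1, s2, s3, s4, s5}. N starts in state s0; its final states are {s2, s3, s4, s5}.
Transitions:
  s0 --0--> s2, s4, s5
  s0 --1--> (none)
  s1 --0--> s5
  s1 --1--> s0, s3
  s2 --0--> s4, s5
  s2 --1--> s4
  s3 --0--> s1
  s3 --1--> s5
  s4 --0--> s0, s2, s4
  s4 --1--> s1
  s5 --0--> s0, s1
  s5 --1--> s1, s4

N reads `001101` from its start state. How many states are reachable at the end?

4

Start: {s0}
read 0: {s2, s4, s5}
read 0: {s0, s1, s2, s4, s5}
read 1: {s0, s1, s3, s4}
read 1: {s0, s1, s3, s5}
read 0: {s0, s1, s2, s4, s5}
read 1: {s0, s1, s3, s4}
Final reachable set {s0, s1, s3, s4} has 4 states.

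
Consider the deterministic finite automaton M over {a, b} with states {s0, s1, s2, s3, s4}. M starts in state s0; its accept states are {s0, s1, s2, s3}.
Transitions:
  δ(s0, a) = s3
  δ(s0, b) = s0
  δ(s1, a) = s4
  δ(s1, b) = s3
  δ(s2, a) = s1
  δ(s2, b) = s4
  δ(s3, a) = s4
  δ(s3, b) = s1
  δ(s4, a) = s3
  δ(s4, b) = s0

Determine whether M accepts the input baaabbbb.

s0 --b--> s0
s0 --a--> s3
s3 --a--> s4
s4 --a--> s3
s3 --b--> s1
s1 --b--> s3
s3 --b--> s1
s1 --b--> s3
End in state s3, which is an accepting state.

accepted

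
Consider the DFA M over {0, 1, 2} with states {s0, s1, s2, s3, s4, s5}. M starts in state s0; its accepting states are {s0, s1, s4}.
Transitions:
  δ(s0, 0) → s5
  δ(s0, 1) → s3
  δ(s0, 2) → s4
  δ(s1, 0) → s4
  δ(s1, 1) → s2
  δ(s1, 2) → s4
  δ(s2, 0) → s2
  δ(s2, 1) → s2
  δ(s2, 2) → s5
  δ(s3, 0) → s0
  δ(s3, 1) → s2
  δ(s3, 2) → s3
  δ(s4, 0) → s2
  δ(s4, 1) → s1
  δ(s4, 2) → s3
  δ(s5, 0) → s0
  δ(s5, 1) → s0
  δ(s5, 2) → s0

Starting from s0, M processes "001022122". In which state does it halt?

s0 --0--> s5
s5 --0--> s0
s0 --1--> s3
s3 --0--> s0
s0 --2--> s4
s4 --2--> s3
s3 --1--> s2
s2 --2--> s5
s5 --2--> s0

s0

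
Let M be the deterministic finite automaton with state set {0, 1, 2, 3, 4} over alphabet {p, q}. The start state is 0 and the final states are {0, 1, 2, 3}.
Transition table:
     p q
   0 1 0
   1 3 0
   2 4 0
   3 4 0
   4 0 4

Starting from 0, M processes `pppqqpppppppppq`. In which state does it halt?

0 --p--> 1
1 --p--> 3
3 --p--> 4
4 --q--> 4
4 --q--> 4
4 --p--> 0
0 --p--> 1
1 --p--> 3
3 --p--> 4
4 --p--> 0
0 --p--> 1
1 --p--> 3
3 --p--> 4
4 --p--> 0
0 --q--> 0

0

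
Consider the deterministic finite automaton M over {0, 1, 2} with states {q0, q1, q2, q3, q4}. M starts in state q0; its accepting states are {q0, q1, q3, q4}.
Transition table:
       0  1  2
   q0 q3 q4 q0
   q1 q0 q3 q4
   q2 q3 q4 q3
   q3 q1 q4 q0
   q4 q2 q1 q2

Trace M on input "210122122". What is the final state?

q3

q0 --2--> q0
q0 --1--> q4
q4 --0--> q2
q2 --1--> q4
q4 --2--> q2
q2 --2--> q3
q3 --1--> q4
q4 --2--> q2
q2 --2--> q3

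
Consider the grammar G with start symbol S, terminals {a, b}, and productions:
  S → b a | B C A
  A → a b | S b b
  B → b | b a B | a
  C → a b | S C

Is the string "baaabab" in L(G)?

yes

S ⇒ BCA ⇒ baBCA ⇒ baaCA ⇒ baaabA ⇒ baaabab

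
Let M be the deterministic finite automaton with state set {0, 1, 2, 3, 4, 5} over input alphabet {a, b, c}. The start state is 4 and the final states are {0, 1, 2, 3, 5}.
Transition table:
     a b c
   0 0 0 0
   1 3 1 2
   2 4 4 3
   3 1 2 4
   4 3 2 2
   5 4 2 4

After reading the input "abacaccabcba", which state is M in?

3

4 --a--> 3
3 --b--> 2
2 --a--> 4
4 --c--> 2
2 --a--> 4
4 --c--> 2
2 --c--> 3
3 --a--> 1
1 --b--> 1
1 --c--> 2
2 --b--> 4
4 --a--> 3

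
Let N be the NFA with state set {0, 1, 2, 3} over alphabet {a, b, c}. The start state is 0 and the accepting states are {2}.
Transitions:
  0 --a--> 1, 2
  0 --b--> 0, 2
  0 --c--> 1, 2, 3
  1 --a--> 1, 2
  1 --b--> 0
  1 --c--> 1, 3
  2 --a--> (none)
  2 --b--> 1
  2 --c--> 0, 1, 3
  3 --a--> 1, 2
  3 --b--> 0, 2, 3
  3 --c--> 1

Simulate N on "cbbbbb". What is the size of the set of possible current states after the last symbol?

4

Start: {0}
read c: {1, 2, 3}
read b: {0, 1, 2, 3}
read b: {0, 1, 2, 3}
read b: {0, 1, 2, 3}
read b: {0, 1, 2, 3}
read b: {0, 1, 2, 3}
Final reachable set {0, 1, 2, 3} has 4 states.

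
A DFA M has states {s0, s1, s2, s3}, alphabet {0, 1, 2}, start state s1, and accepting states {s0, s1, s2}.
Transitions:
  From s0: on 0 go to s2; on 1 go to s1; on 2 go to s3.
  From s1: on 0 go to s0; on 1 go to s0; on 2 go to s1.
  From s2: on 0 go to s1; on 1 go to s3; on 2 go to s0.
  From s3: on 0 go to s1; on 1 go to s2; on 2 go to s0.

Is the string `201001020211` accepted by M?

rejected

s1 --2--> s1
s1 --0--> s0
s0 --1--> s1
s1 --0--> s0
s0 --0--> s2
s2 --1--> s3
s3 --0--> s1
s1 --2--> s1
s1 --0--> s0
s0 --2--> s3
s3 --1--> s2
s2 --1--> s3
End in state s3, which is not an accepting state.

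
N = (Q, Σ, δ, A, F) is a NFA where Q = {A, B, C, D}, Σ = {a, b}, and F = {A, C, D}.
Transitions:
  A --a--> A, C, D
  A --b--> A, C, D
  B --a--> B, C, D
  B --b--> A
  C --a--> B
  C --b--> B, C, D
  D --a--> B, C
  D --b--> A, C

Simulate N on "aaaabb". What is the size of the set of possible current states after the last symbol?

Start: {A}
read a: {A, C, D}
read a: {A, B, C, D}
read a: {A, B, C, D}
read a: {A, B, C, D}
read b: {A, B, C, D}
read b: {A, B, C, D}
Final reachable set {A, B, C, D} has 4 states.

4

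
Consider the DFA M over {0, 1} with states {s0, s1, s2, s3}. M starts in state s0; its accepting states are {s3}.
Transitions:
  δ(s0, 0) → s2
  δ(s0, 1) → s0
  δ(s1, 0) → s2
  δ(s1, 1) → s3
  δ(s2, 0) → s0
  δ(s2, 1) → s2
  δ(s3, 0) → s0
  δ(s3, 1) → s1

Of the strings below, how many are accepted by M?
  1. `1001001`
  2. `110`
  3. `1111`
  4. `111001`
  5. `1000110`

`1001001`: rejected
`110`: rejected
`1111`: rejected
`111001`: rejected
`1000110`: rejected

0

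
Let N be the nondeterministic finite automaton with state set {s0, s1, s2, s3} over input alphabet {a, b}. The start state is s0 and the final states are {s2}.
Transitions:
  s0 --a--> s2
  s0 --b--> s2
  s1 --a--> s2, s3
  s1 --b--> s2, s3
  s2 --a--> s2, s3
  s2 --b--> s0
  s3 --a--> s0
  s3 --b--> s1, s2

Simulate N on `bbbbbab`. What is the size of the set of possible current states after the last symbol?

Start: {s0}
read b: {s2}
read b: {s0}
read b: {s2}
read b: {s0}
read b: {s2}
read a: {s2, s3}
read b: {s0, s1, s2}
Final reachable set {s0, s1, s2} has 3 states.

3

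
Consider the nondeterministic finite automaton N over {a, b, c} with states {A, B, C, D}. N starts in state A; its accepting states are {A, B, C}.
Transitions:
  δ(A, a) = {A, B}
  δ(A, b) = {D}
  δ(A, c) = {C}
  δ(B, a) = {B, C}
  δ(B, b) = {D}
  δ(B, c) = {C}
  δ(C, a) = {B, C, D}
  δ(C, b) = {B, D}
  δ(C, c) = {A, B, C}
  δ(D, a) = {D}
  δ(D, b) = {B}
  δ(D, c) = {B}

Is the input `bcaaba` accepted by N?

accepted

Start: {A}
read b: {D}
read c: {B}
read a: {B, C}
read a: {B, C, D}
read b: {B, D}
read a: {B, C, D}
Reachable ∩ accepting = {B, C} — nonempty.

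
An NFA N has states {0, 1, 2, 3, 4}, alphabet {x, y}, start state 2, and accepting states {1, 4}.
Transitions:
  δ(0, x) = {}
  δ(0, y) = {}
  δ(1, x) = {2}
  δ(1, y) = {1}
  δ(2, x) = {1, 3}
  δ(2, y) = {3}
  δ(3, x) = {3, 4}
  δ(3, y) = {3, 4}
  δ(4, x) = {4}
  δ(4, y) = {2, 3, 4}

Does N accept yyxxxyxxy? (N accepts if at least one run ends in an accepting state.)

accepted

Start: {2}
read y: {3}
read y: {3, 4}
read x: {3, 4}
read x: {3, 4}
read x: {3, 4}
read y: {2, 3, 4}
read x: {1, 3, 4}
read x: {2, 3, 4}
read y: {2, 3, 4}
Reachable ∩ accepting = {4} — nonempty.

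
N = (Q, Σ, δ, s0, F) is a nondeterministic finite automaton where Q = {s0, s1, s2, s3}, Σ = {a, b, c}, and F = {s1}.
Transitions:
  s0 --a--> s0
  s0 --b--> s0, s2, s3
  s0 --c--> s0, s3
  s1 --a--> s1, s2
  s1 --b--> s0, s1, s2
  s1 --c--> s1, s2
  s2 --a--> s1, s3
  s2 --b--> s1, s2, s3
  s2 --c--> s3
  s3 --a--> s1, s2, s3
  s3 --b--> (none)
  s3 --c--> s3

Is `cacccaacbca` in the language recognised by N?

accepted

Start: {s0}
read c: {s0, s3}
read a: {s0, s1, s2, s3}
read c: {s0, s1, s2, s3}
read c: {s0, s1, s2, s3}
read c: {s0, s1, s2, s3}
read a: {s0, s1, s2, s3}
read a: {s0, s1, s2, s3}
read c: {s0, s1, s2, s3}
read b: {s0, s1, s2, s3}
read c: {s0, s1, s2, s3}
read a: {s0, s1, s2, s3}
Reachable ∩ accepting = {s1} — nonempty.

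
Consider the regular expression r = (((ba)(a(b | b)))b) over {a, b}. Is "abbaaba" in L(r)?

No split of abbaaba into u·v has ((ba)(a(b|b))) matching u and b matching v.

no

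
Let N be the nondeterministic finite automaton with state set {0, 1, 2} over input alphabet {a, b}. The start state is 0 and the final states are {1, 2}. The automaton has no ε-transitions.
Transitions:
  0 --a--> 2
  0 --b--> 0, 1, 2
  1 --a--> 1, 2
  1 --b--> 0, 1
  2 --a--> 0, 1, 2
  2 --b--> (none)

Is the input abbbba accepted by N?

rejected

Start: {0}
read a: {2}
read b: {}
The reachable set is empty and stays empty for the remaining 4 symbols.
Reachable ∩ accepting = {} — empty.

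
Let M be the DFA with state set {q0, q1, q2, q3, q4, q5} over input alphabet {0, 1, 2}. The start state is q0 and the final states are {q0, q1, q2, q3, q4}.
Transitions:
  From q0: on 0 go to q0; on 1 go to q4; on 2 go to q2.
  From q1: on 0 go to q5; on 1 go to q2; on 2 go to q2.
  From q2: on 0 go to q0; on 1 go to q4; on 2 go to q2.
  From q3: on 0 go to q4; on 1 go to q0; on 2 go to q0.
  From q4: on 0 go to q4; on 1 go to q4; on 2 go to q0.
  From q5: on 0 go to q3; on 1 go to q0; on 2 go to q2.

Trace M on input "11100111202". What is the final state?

q0 --1--> q4
q4 --1--> q4
q4 --1--> q4
q4 --0--> q4
q4 --0--> q4
q4 --1--> q4
q4 --1--> q4
q4 --1--> q4
q4 --2--> q0
q0 --0--> q0
q0 --2--> q2

q2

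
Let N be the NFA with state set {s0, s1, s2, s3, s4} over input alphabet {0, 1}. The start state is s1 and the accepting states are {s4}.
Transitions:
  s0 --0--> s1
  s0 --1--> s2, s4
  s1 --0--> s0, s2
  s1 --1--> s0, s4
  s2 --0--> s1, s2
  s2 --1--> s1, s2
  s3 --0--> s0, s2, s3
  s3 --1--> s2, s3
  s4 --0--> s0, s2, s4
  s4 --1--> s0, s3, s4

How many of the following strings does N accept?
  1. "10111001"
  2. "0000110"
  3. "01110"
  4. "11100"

"10111001": accepted
"0000110": accepted
"01110": accepted
"11100": accepted

4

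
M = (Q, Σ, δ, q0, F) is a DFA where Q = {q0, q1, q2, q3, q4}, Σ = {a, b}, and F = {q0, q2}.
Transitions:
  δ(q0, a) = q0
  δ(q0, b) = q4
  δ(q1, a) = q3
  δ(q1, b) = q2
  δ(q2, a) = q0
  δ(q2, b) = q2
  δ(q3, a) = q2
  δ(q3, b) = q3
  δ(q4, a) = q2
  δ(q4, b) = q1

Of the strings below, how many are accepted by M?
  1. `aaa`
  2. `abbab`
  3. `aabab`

2

`aaa`: accepted
`abbab`: rejected
`aabab`: accepted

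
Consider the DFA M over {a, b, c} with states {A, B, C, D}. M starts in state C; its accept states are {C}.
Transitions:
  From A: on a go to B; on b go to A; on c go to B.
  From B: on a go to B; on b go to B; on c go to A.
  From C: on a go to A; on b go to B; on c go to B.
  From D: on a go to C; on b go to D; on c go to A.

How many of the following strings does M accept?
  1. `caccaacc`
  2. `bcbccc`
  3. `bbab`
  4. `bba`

`caccaacc`: rejected
`bcbccc`: rejected
`bbab`: rejected
`bba`: rejected

0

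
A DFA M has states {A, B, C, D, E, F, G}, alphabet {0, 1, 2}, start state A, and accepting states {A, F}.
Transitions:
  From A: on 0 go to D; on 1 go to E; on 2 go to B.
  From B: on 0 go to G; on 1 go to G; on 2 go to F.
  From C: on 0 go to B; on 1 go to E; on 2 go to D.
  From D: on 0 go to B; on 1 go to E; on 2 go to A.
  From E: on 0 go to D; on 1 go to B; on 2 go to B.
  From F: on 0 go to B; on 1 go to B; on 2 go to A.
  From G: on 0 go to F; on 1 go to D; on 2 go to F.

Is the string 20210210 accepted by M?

rejected

A --2--> B
B --0--> G
G --2--> F
F --1--> B
B --0--> G
G --2--> F
F --1--> B
B --0--> G
End in state G, which is not an accepting state.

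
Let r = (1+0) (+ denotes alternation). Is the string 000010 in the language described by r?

Neither 1 nor 0 matches 000010.

no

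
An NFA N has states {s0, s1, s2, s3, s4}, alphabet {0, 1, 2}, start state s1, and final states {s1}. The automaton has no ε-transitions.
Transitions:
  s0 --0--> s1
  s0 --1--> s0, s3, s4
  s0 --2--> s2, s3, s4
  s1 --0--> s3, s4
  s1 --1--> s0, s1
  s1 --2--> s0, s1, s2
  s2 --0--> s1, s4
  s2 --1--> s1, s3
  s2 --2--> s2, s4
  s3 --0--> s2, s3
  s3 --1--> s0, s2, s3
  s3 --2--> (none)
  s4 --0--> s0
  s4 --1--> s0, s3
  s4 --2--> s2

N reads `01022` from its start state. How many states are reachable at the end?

5

Start: {s1}
read 0: {s3, s4}
read 1: {s0, s2, s3}
read 0: {s1, s2, s3, s4}
read 2: {s0, s1, s2, s4}
read 2: {s0, s1, s2, s3, s4}
Final reachable set {s0, s1, s2, s3, s4} has 5 states.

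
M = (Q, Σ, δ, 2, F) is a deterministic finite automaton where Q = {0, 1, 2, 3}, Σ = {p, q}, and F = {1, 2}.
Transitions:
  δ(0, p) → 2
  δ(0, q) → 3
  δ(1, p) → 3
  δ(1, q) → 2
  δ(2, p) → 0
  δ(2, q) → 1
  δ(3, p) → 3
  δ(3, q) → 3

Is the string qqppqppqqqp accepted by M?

2 --q--> 1
1 --q--> 2
2 --p--> 0
0 --p--> 2
2 --q--> 1
1 --p--> 3
3 --p--> 3
3 --q--> 3
3 --q--> 3
3 --q--> 3
3 --p--> 3
End in state 3, which is not an accepting state.

rejected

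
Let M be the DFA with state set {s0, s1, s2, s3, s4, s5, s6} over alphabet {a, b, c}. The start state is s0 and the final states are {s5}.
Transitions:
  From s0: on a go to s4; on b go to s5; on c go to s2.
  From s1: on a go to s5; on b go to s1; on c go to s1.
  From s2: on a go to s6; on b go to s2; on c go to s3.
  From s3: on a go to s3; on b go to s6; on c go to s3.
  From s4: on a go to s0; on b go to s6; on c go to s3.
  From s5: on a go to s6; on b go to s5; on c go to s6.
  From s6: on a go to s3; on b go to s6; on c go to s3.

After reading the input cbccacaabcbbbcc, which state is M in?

s0 --c--> s2
s2 --b--> s2
s2 --c--> s3
s3 --c--> s3
s3 --a--> s3
s3 --c--> s3
s3 --a--> s3
s3 --a--> s3
s3 --b--> s6
s6 --c--> s3
s3 --b--> s6
s6 --b--> s6
s6 --b--> s6
s6 --c--> s3
s3 --c--> s3

s3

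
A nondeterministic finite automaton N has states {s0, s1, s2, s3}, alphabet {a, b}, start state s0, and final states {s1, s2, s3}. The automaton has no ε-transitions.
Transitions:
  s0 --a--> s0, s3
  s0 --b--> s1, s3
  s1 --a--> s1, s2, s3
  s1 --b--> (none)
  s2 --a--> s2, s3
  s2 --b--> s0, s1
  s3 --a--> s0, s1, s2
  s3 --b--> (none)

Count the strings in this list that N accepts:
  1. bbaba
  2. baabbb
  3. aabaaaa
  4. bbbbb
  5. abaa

2

bbaba: rejected
baabbb: rejected
aabaaaa: accepted
bbbbb: rejected
abaa: accepted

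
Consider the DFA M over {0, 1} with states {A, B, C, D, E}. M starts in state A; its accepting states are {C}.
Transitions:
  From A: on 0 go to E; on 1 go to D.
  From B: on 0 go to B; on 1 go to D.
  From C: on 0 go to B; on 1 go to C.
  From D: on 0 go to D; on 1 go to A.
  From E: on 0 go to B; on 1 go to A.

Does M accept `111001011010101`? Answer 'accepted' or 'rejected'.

A --1--> D
D --1--> A
A --1--> D
D --0--> D
D --0--> D
D --1--> A
A --0--> E
E --1--> A
A --1--> D
D --0--> D
D --1--> A
A --0--> E
E --1--> A
A --0--> E
E --1--> A
End in state A, which is not an accepting state.

rejected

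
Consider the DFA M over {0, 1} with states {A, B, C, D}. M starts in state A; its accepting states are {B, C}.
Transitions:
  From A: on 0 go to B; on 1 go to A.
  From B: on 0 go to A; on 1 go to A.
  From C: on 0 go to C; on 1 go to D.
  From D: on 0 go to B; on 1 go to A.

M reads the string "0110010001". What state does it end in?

A --0--> B
B --1--> A
A --1--> A
A --0--> B
B --0--> A
A --1--> A
A --0--> B
B --0--> A
A --0--> B
B --1--> A

A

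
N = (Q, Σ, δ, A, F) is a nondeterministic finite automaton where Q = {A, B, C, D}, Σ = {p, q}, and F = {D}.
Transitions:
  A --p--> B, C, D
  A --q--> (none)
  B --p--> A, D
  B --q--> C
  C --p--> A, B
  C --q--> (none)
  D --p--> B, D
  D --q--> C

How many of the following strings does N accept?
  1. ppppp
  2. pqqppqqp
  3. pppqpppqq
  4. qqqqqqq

1

ppppp: accepted
pqqppqqp: rejected
pppqpppqq: rejected
qqqqqqq: rejected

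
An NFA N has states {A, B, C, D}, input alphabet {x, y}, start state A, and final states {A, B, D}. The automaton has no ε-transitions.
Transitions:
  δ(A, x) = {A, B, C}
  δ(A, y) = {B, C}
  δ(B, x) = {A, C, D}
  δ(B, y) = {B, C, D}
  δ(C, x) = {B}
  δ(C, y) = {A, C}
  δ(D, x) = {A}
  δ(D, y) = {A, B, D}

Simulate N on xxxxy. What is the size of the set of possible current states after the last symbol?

4

Start: {A}
read x: {A, B, C}
read x: {A, B, C, D}
read x: {A, B, C, D}
read x: {A, B, C, D}
read y: {A, B, C, D}
Final reachable set {A, B, C, D} has 4 states.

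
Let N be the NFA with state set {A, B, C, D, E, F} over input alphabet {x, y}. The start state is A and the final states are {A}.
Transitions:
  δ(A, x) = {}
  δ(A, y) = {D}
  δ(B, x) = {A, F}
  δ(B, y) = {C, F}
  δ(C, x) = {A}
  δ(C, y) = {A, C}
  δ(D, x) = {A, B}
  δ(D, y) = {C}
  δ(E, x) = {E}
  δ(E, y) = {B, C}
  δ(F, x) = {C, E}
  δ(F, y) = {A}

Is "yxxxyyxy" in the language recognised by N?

accepted

Start: {A}
read y: {D}
read x: {A, B}
read x: {A, F}
read x: {C, E}
read y: {A, B, C}
read y: {A, C, D, F}
read x: {A, B, C, E}
read y: {A, B, C, D, F}
Reachable ∩ accepting = {A} — nonempty.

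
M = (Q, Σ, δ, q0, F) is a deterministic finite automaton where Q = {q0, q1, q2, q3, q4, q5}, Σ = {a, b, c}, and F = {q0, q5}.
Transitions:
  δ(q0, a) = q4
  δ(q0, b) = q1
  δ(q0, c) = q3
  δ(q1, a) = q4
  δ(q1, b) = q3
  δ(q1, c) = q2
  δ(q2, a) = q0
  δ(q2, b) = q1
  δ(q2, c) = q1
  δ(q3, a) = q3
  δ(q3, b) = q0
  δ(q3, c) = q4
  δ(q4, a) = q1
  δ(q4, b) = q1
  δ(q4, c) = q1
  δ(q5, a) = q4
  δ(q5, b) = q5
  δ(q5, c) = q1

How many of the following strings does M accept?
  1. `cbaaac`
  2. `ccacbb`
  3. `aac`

0

`cbaaac`: rejected
`ccacbb`: rejected
`aac`: rejected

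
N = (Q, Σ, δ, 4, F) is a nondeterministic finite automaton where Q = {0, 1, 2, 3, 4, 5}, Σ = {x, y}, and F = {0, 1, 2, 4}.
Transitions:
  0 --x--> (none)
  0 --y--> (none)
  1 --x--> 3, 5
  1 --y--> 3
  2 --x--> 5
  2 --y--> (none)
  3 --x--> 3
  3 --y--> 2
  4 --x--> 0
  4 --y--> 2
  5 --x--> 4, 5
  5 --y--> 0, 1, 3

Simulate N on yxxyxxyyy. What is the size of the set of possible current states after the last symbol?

1

Start: {4}
read y: {2}
read x: {5}
read x: {4, 5}
read y: {0, 1, 2, 3}
read x: {3, 5}
read x: {3, 4, 5}
read y: {0, 1, 2, 3}
read y: {2, 3}
read y: {2}
Final reachable set {2} has 1 state.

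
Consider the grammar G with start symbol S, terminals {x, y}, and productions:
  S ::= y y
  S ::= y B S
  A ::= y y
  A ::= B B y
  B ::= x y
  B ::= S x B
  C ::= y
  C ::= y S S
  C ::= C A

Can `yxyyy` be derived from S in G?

S ⇒ yBS ⇒ yxyS ⇒ yxyyy

yes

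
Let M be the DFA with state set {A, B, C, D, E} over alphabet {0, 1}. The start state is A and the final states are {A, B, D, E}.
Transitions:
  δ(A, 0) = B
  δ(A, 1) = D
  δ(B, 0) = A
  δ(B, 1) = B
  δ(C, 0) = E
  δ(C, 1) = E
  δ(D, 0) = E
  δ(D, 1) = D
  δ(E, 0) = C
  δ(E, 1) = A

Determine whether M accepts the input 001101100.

A --0--> B
B --0--> A
A --1--> D
D --1--> D
D --0--> E
E --1--> A
A --1--> D
D --0--> E
E --0--> C
End in state C, which is not an accepting state.

rejected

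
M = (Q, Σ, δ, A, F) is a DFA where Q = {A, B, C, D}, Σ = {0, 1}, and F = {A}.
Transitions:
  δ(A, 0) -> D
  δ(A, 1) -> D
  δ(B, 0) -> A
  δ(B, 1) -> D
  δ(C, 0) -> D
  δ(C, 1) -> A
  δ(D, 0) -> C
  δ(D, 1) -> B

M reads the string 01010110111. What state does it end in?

B

A --0--> D
D --1--> B
B --0--> A
A --1--> D
D --0--> C
C --1--> A
A --1--> D
D --0--> C
C --1--> A
A --1--> D
D --1--> B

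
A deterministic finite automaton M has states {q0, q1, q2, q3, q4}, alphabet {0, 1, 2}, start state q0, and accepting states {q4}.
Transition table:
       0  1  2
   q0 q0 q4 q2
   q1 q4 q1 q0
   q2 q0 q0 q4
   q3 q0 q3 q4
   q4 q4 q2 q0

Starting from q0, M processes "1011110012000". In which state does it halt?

q0

q0 --1--> q4
q4 --0--> q4
q4 --1--> q2
q2 --1--> q0
q0 --1--> q4
q4 --1--> q2
q2 --0--> q0
q0 --0--> q0
q0 --1--> q4
q4 --2--> q0
q0 --0--> q0
q0 --0--> q0
q0 --0--> q0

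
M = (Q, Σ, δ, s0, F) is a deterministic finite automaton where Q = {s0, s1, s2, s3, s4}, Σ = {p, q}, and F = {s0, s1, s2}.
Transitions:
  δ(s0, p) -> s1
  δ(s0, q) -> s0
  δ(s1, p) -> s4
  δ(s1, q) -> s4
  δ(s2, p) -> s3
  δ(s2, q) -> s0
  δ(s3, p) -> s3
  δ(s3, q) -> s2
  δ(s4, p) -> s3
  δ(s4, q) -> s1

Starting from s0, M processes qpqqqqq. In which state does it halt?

s0 --q--> s0
s0 --p--> s1
s1 --q--> s4
s4 --q--> s1
s1 --q--> s4
s4 --q--> s1
s1 --q--> s4

s4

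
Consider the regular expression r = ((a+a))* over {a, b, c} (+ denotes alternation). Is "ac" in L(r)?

no

ac cannot be split into zero or more pieces each matching (a+a).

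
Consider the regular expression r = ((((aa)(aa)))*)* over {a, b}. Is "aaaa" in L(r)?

yes

Split into 1 piece aaaa; each matches (((aa)(aa)))*.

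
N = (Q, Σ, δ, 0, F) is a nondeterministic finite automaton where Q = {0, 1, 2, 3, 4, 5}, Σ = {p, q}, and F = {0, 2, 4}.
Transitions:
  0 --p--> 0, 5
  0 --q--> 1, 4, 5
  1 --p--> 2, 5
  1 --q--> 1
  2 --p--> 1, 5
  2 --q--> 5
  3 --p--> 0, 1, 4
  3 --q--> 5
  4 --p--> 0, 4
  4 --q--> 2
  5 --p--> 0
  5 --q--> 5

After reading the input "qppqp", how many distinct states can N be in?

5

Start: {0}
read q: {1, 4, 5}
read p: {0, 2, 4, 5}
read p: {0, 1, 4, 5}
read q: {1, 2, 4, 5}
read p: {0, 1, 2, 4, 5}
Final reachable set {0, 1, 2, 4, 5} has 5 states.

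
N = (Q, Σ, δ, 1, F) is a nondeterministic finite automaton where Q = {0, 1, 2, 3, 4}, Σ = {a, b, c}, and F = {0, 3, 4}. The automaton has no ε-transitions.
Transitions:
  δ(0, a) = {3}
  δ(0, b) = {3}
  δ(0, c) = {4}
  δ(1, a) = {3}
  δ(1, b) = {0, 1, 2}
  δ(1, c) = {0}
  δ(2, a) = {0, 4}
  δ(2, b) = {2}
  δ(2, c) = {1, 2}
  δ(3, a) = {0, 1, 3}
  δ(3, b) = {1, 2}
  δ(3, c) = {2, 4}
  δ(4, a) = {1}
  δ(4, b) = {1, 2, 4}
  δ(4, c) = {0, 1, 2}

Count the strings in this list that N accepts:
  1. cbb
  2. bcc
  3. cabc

cbb: rejected
bcc: accepted
cabc: accepted

2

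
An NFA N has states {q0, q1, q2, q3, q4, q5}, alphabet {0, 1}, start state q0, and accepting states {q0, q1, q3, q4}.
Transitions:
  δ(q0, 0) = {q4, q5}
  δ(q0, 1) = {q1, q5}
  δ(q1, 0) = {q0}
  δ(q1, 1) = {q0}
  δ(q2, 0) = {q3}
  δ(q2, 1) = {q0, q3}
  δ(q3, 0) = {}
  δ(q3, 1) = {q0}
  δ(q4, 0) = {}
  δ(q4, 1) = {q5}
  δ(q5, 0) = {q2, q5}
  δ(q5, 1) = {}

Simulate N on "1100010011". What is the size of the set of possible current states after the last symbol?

Start: {q0}
read 1: {q1, q5}
read 1: {q0}
read 0: {q4, q5}
read 0: {q2, q5}
read 0: {q2, q3, q5}
read 1: {q0, q3}
read 0: {q4, q5}
read 0: {q2, q5}
read 1: {q0, q3}
read 1: {q0, q1, q5}
Final reachable set {q0, q1, q5} has 3 states.

3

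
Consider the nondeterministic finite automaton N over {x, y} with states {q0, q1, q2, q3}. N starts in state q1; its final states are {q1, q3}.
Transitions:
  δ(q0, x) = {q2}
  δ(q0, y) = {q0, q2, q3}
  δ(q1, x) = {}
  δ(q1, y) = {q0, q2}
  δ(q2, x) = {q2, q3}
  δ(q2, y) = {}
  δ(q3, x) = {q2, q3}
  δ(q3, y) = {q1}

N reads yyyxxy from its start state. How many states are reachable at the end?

1

Start: {q1}
read y: {q0, q2}
read y: {q0, q2, q3}
read y: {q0, q1, q2, q3}
read x: {q2, q3}
read x: {q2, q3}
read y: {q1}
Final reachable set {q1} has 1 state.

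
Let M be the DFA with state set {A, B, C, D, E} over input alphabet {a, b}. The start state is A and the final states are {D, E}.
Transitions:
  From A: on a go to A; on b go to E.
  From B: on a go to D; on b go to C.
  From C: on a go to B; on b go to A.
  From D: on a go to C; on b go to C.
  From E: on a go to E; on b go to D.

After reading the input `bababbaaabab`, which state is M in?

A

A --b--> E
E --a--> E
E --b--> D
D --a--> C
C --b--> A
A --b--> E
E --a--> E
E --a--> E
E --a--> E
E --b--> D
D --a--> C
C --b--> A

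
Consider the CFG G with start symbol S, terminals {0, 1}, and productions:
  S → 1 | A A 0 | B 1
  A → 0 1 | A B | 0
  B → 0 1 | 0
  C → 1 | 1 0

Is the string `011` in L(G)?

yes

S ⇒ B1 ⇒ 011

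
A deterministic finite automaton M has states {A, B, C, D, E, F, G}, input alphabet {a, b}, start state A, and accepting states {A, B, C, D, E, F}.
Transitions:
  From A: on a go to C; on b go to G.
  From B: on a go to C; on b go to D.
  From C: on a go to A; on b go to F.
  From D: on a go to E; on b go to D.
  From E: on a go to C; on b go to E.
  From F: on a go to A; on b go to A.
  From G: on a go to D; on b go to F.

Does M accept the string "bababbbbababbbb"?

rejected

A --b--> G
G --a--> D
D --b--> D
D --a--> E
E --b--> E
E --b--> E
E --b--> E
E --b--> E
E --a--> C
C --b--> F
F --a--> A
A --b--> G
G --b--> F
F --b--> A
A --b--> G
End in state G, which is not an accepting state.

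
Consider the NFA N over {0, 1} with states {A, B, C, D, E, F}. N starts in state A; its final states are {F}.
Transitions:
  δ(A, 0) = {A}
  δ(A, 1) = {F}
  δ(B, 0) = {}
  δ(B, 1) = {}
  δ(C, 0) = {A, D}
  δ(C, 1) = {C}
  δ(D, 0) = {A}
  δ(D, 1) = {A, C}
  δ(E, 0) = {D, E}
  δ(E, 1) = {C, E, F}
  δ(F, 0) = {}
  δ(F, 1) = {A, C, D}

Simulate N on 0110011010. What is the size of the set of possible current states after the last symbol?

Start: {A}
read 0: {A}
read 1: {F}
read 1: {A, C, D}
read 0: {A, D}
read 0: {A}
read 1: {F}
read 1: {A, C, D}
read 0: {A, D}
read 1: {A, C, F}
read 0: {A, D}
Final reachable set {A, D} has 2 states.

2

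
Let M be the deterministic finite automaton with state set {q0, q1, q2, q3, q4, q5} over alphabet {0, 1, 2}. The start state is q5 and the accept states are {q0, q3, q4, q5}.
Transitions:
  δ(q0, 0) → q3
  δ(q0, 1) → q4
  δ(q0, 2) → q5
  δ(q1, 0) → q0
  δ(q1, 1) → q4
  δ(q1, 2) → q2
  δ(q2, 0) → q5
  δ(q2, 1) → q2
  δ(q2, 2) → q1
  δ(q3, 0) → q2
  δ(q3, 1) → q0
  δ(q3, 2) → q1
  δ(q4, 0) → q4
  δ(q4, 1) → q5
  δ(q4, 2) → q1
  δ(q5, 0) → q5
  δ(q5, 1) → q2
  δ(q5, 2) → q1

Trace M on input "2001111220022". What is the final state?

q2

q5 --2--> q1
q1 --0--> q0
q0 --0--> q3
q3 --1--> q0
q0 --1--> q4
q4 --1--> q5
q5 --1--> q2
q2 --2--> q1
q1 --2--> q2
q2 --0--> q5
q5 --0--> q5
q5 --2--> q1
q1 --2--> q2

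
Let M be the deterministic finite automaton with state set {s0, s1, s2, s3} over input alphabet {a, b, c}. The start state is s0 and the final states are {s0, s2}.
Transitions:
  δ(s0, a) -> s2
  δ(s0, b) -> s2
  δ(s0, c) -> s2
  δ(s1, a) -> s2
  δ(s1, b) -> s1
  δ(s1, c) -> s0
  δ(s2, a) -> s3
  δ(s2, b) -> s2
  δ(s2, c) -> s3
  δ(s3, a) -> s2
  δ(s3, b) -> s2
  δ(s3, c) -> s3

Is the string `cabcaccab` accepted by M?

s0 --c--> s2
s2 --a--> s3
s3 --b--> s2
s2 --c--> s3
s3 --a--> s2
s2 --c--> s3
s3 --c--> s3
s3 --a--> s2
s2 --b--> s2
End in state s2, which is an accepting state.

accepted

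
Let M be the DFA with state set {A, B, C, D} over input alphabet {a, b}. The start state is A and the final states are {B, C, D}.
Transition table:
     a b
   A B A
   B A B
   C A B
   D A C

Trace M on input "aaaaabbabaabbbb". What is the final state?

A --a--> B
B --a--> A
A --a--> B
B --a--> A
A --a--> B
B --b--> B
B --b--> B
B --a--> A
A --b--> A
A --a--> B
B --a--> A
A --b--> A
A --b--> A
A --b--> A
A --b--> A

A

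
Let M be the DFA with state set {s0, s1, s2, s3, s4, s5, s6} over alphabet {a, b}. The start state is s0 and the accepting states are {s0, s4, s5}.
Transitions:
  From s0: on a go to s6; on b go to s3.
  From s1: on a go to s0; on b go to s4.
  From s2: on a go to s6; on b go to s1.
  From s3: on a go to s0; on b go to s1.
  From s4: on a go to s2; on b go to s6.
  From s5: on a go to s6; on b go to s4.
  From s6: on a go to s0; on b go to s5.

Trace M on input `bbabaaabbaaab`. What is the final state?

s3

s0 --b--> s3
s3 --b--> s1
s1 --a--> s0
s0 --b--> s3
s3 --a--> s0
s0 --a--> s6
s6 --a--> s0
s0 --b--> s3
s3 --b--> s1
s1 --a--> s0
s0 --a--> s6
s6 --a--> s0
s0 --b--> s3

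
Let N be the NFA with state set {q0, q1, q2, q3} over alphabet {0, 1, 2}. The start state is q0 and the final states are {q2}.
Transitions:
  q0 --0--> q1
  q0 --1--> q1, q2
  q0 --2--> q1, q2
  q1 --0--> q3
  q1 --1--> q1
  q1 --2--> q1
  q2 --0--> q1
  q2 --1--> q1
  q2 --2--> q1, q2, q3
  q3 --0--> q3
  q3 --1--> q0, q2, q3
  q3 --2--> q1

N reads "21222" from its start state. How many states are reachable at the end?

Start: {q0}
read 2: {q1, q2}
read 1: {q1}
read 2: {q1}
read 2: {q1}
read 2: {q1}
Final reachable set {q1} has 1 state.

1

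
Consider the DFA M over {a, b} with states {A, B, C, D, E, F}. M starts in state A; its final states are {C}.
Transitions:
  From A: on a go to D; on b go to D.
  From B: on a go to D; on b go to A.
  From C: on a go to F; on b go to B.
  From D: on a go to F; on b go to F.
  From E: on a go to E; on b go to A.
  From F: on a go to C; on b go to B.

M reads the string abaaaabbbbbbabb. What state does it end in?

B

A --a--> D
D --b--> F
F --a--> C
C --a--> F
F --a--> C
C --a--> F
F --b--> B
B --b--> A
A --b--> D
D --b--> F
F --b--> B
B --b--> A
A --a--> D
D --b--> F
F --b--> B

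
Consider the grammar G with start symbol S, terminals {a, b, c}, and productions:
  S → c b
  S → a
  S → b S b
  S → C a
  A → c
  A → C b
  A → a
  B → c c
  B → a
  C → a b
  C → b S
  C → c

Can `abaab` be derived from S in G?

no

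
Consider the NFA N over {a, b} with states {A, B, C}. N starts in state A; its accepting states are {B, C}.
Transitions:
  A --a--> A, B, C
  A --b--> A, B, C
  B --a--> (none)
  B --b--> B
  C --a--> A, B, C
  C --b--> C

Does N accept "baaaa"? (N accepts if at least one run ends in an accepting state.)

accepted

Start: {A}
read b: {A, B, C}
read a: {A, B, C}
read a: {A, B, C}
read a: {A, B, C}
read a: {A, B, C}
Reachable ∩ accepting = {B, C} — nonempty.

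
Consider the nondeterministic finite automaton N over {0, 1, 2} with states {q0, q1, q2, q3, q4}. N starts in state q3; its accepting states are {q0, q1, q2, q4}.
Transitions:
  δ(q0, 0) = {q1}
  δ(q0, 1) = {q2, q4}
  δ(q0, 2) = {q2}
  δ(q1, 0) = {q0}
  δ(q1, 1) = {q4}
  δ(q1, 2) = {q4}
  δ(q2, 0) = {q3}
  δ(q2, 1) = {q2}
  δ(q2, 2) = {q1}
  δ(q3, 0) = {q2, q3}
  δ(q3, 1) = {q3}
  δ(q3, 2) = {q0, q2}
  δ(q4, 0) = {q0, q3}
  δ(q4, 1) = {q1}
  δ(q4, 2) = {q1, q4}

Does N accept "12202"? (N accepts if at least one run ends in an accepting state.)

Start: {q3}
read 1: {q3}
read 2: {q0, q2}
read 2: {q1, q2}
read 0: {q0, q3}
read 2: {q0, q2}
Reachable ∩ accepting = {q0, q2} — nonempty.

accepted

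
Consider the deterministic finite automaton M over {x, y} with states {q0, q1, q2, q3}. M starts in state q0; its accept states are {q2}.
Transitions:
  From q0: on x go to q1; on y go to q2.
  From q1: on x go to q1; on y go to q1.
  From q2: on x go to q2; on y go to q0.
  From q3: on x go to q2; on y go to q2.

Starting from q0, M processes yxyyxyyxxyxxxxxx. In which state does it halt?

q1

q0 --y--> q2
q2 --x--> q2
q2 --y--> q0
q0 --y--> q2
q2 --x--> q2
q2 --y--> q0
q0 --y--> q2
q2 --x--> q2
q2 --x--> q2
q2 --y--> q0
q0 --x--> q1
q1 --x--> q1
q1 --x--> q1
q1 --x--> q1
q1 --x--> q1
q1 --x--> q1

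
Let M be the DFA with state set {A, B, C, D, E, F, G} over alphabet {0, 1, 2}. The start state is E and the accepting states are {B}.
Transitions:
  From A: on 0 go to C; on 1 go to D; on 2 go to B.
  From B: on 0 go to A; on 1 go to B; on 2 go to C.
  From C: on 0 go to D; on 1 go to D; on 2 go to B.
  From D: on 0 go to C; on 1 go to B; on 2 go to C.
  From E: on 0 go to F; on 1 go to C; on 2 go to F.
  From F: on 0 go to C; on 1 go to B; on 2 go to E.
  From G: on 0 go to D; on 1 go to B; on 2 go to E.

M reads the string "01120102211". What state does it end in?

E --0--> F
F --1--> B
B --1--> B
B --2--> C
C --0--> D
D --1--> B
B --0--> A
A --2--> B
B --2--> C
C --1--> D
D --1--> B

B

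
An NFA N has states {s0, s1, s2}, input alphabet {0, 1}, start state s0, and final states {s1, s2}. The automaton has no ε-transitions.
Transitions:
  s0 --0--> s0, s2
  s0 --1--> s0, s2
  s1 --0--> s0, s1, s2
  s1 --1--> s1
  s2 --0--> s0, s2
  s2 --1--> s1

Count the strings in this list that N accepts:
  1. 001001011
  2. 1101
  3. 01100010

001001011: accepted
1101: accepted
01100010: accepted

3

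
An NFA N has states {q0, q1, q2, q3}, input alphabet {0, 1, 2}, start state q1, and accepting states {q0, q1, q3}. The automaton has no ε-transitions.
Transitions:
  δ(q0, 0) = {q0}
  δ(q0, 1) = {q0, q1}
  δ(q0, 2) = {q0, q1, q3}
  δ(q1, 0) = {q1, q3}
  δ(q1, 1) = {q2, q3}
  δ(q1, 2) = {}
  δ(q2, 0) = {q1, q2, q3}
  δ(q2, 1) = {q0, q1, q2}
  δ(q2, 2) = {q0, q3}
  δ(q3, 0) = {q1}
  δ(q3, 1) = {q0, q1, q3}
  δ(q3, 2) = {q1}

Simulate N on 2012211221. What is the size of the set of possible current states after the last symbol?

Start: {q1}
read 2: {}
The reachable set is empty and stays empty for the remaining 9 symbols.
Final reachable set {} has 0 states.

0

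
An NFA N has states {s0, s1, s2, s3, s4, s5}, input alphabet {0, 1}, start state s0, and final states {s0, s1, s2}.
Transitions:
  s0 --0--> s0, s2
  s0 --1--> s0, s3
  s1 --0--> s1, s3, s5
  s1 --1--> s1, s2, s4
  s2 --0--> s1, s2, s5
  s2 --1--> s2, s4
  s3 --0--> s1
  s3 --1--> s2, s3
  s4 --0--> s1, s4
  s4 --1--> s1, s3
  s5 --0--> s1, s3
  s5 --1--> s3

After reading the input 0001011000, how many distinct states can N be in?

6

Start: {s0}
read 0: {s0, s2}
read 0: {s0, s1, s2, s5}
read 0: {s0, s1, s2, s3, s5}
read 1: {s0, s1, s2, s3, s4}
read 0: {s0, s1, s2, s3, s4, s5}
read 1: {s0, s1, s2, s3, s4}
read 1: {s0, s1, s2, s3, s4}
read 0: {s0, s1, s2, s3, s4, s5}
read 0: {s0, s1, s2, s3, s4, s5}
read 0: {s0, s1, s2, s3, s4, s5}
Final reachable set {s0, s1, s2, s3, s4, s5} has 6 states.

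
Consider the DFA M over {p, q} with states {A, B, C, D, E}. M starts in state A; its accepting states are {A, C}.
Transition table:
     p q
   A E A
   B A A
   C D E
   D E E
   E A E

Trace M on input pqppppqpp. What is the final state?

A --p--> E
E --q--> E
E --p--> A
A --p--> E
E --p--> A
A --p--> E
E --q--> E
E --p--> A
A --p--> E

E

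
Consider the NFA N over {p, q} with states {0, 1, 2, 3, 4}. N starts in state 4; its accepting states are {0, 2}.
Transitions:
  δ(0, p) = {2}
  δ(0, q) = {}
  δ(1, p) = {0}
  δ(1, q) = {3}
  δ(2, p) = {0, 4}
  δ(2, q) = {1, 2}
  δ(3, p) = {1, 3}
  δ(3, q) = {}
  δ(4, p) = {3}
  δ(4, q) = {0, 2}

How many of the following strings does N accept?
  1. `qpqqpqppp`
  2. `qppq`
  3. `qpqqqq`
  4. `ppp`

`qpqqpqppp`: accepted
`qppq`: accepted
`qpqqqq`: accepted
`ppp`: accepted

4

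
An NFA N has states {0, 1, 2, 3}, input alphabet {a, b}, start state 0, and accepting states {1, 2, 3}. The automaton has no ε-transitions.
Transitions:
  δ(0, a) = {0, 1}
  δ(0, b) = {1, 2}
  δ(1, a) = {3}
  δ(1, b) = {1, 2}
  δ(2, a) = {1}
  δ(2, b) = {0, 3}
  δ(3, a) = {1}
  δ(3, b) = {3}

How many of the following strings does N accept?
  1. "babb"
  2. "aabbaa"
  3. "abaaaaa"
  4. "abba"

"babb": accepted
"aabbaa": accepted
"abaaaaa": accepted
"abba": accepted

4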